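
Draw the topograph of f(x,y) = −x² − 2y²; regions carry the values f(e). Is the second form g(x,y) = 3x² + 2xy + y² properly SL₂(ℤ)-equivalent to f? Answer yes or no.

D₁ = -8, D₂ = -8
f is negative-definite; reduce −f:
−f: reduced (well bottom): (1,0,2) with a≤c, −a<b≤a
flip sign back: reduced form of f is (-1,0,-2)
g: flip: (3,2,1)→(1,-2,3)
g: translate: b→0 (≡-2 mod 2), so (1,-2,3)→(1,0,2)
g: reduced (well bottom): (1,0,2) with a≤c, −a<b≤a
reduced forms (-1, 0, -2) vs (1, 0, 2) ⇒ inequivalent

no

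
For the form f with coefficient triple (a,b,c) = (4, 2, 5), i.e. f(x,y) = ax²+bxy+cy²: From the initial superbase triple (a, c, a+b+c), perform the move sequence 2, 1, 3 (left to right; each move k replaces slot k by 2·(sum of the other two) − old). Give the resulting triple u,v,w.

start (4,5,11) = (f(1,0),f(0,1),f(1,1))
replace slot 2: 2·(4+11) − 5 = 25 → (4,25,11)
replace slot 1: 2·(25+11) − 4 = 68 → (68,25,11)
replace slot 3: 2·(68+25) − 11 = 175 → (68,25,175)

68,25,175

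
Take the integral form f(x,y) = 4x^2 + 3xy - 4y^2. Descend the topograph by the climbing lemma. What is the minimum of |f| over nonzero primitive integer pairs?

river: ρ → (-4,5,3)
river: ρ → (3,7,-2)
river: ρ → (-2,5,6)
river: ρ → (6,7,-1)
river: ρ → (-1,7,6)
river: ρ → (6,5,-2)
river: ρ → (-2,7,3)
river: ρ → (3,5,-4)
river: ρ → (-4,3,4)
river: ρ → (4,5,-3)
river: ρ → (-3,7,2)
river: ρ → (2,5,-6)
river: ρ → (-6,7,1)
river: ρ → (1,7,-6)
river: ρ → (-6,5,2)
river: ρ → (2,7,-3)
river: ρ → (-3,5,4)
river: ρ → (4,3,-4)
closes: descent 0, river 18
min |a| on river = 1

1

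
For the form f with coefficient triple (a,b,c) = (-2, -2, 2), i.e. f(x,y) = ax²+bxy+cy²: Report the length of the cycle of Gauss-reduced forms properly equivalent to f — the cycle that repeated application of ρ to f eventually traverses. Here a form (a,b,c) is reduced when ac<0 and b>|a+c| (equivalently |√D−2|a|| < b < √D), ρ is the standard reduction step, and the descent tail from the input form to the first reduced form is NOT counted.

D = 20, ⌊√D⌋ = 4
descent: ρ → (2,2,-2)  [lands on river]
river: ρ → (-2,2,2)
ρ-cycle length = 2 (tail of 1 descent step not counted)

2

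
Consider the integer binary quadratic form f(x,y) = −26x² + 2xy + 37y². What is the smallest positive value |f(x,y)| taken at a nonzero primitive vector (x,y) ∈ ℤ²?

descent: ρ → (37,-2,-26)
descent: ρ → (-26,54,9)  [lands on river]
river: ρ → (9,54,-26)
river: ρ → (-26,50,13)
river: ρ → (13,54,-18)
river: ρ → (-18,54,13)
river: ρ → (13,50,-26)
closes: descent 2, river 6
min |a| on river = 9

9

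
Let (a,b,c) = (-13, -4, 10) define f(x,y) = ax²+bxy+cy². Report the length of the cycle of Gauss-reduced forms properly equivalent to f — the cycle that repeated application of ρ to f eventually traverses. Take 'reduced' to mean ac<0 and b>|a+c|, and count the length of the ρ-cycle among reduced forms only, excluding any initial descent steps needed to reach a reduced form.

D = 536, ⌊√D⌋ = 23
descent: ρ → (10,4,-13)  [lands on river]
river: ρ → (-13,22,1)
river: ρ → (1,22,-13)
river: ρ → (-13,4,10)
river: ρ → (10,16,-7)
river: ρ → (-7,12,14)
river: ρ → (14,16,-5)
river: ρ → (-5,14,17)
river: ρ → (17,20,-2)
river: ρ → (-2,20,17)
river: ρ → (17,14,-5)
river: ρ → (-5,16,14)
river: ρ → (14,12,-7)
river: ρ → (-7,16,10)
ρ-cycle length = 14 (tail of 1 descent step not counted)

14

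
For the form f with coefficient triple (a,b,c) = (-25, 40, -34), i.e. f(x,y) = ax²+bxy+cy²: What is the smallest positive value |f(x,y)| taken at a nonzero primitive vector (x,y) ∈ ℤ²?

translate: b→10 (≡-40 mod 50), so (25,-40,34)→(25,10,19)
flip: (25,10,19)→(19,-10,25)
reduced (well bottom): (19,-10,25) with a≤c, −a<b≤a
well minimum |f| = |-19| = 19 (negative-definite)

19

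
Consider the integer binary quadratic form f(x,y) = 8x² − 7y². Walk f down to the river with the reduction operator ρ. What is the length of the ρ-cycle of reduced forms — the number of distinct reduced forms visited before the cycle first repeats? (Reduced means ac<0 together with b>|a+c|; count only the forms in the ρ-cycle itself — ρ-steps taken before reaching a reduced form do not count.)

D = 224, ⌊√D⌋ = 14
descent: ρ → (-7,14,1)  [lands on river]
river: ρ → (1,14,-7)
ρ-cycle length = 2 (tail of 1 descent step not counted)

2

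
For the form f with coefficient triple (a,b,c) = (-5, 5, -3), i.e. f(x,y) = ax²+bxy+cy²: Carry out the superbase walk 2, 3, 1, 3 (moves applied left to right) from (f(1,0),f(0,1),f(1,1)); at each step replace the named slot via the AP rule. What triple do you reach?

start (-5,-3,-3) = (f(1,0),f(0,1),f(1,1))
replace slot 2: 2·((-5)+(-3)) − (-3) = -13 → (-5,-13,-3)
replace slot 3: 2·((-5)+(-13)) − (-3) = -33 → (-5,-13,-33)
replace slot 1: 2·((-13)+(-33)) − (-5) = -87 → (-87,-13,-33)
replace slot 3: 2·((-87)+(-13)) − (-33) = -167 → (-87,-13,-167)

-87,-13,-167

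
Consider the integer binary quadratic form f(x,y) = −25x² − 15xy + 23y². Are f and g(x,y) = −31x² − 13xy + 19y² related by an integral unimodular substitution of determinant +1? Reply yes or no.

D₁ = 2525, D₂ = 2525
river cycle of f (length 8): (23, 15, -25), (-25, 35, 13), (13, 43, -13), (-13, 35, 25), (25, 15, -23), (-23, 31, 17), (17, 37, -17), (-17, 31, 23)
river cycle of g (length 6): (19, 13, -31), (-31, 49, 1), (1, 49, -31), (-31, 13, 19), (19, 25, -25), (-25, 25, 19)
cycles differ ⇒ inequivalent

no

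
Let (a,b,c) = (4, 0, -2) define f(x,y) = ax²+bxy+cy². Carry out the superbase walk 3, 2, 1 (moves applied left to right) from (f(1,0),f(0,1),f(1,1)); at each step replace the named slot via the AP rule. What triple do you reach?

start (4,-2,2) = (f(1,0),f(0,1),f(1,1))
replace slot 3: 2·(4+(-2)) − 2 = 2 → (4,-2,2)
replace slot 2: 2·(4+2) − (-2) = 14 → (4,14,2)
replace slot 1: 2·(14+2) − 4 = 28 → (28,14,2)

28,14,2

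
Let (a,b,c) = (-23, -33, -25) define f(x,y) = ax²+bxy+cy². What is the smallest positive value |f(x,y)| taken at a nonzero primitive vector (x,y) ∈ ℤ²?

translate: b→-13 (≡33 mod 46), so (23,33,25)→(23,-13,15)
flip: (23,-13,15)→(15,13,23)
reduced (well bottom): (15,13,23) with a≤c, −a<b≤a
well minimum |f| = |-15| = 15 (negative-definite)

15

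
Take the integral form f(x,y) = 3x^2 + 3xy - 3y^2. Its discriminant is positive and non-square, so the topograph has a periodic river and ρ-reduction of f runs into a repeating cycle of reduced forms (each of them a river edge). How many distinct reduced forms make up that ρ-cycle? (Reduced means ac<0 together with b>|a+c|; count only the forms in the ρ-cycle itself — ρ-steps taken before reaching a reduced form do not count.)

D = 45, ⌊√D⌋ = 6
river: ρ → (-3,3,3)
river: ρ → (3,3,-3)
ρ-cycle length = 2 (tail of 0 descent steps not counted)

2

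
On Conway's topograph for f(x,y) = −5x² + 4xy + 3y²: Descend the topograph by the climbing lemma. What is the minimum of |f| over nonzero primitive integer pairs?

river: ρ → (3,8,-1)
river: ρ → (-1,8,3)
river: ρ → (3,4,-5)
river: ρ → (-5,6,2)
river: ρ → (2,6,-5)
river: ρ → (-5,4,3)
closes: descent 0, river 6
min |a| on river = 1

1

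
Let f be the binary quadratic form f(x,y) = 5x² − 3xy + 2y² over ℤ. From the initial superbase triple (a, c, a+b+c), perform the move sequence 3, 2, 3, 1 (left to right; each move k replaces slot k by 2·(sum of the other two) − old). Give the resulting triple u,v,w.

start (5,2,4) = (f(1,0),f(0,1),f(1,1))
replace slot 3: 2·(5+2) − 4 = 10 → (5,2,10)
replace slot 2: 2·(5+10) − 2 = 28 → (5,28,10)
replace slot 3: 2·(5+28) − 10 = 56 → (5,28,56)
replace slot 1: 2·(28+56) − 5 = 163 → (163,28,56)

163,28,56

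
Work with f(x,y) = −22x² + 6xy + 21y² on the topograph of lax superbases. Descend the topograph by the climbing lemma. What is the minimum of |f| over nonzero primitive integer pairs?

river: ρ → (21,36,-7)
river: ρ → (-7,34,26)
river: ρ → (26,18,-15)
river: ρ → (-15,42,2)
river: ρ → (2,42,-15)
river: ρ → (-15,18,26)
river: ρ → (26,34,-7)
river: ρ → (-7,36,21)
river: ρ → (21,6,-22)
river: ρ → (-22,38,5)
river: ρ → (5,42,-6)
river: ρ → (-6,42,5)
river: ρ → (5,38,-22)
river: ρ → (-22,6,21)
closes: descent 0, river 14
min |a| on river = 2

2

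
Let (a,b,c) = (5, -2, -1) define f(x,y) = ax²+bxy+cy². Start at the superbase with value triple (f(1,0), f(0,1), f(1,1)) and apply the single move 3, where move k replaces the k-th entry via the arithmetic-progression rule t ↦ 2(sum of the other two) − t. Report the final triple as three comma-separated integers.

start (5,-1,2) = (f(1,0),f(0,1),f(1,1))
replace slot 3: 2·(5+(-1)) − 2 = 6 → (5,-1,6)

5,-1,6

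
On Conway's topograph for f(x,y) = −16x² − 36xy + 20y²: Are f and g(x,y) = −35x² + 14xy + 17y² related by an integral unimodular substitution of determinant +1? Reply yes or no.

D₁ = 2576, D₂ = 2576
river cycle of f (length 10): (20, 36, -16), (-16, 28, 28), (28, 28, -16), (-16, 36, 20), (20, 44, -8), (-8, 36, 40), (40, 44, -4), (-4, 44, 40), (40, 36, -8), (-8, 44, 20)
river cycle of g (length 8): (17, 20, -32), (-32, 44, 5), (5, 46, -23), (-23, 46, 5), (5, 44, -32), (-32, 20, 17), (17, 48, -4), (-4, 48, 17)
cycles differ ⇒ inequivalent

no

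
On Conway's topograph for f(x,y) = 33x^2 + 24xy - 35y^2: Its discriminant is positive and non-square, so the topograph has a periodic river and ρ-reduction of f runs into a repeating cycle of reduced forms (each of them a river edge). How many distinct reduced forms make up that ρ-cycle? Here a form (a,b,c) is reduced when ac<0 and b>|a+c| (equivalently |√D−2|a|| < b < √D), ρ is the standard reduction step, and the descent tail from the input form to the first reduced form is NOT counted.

D = 5196, ⌊√D⌋ = 72
river: ρ → (-35,46,22)
river: ρ → (22,42,-39)
river: ρ → (-39,36,25)
river: ρ → (25,64,-11)
river: ρ → (-11,68,13)
river: ρ → (13,62,-26)
river: ρ → (-26,42,33)
river: ρ → (33,24,-35)
ρ-cycle length = 8 (tail of 0 descent steps not counted)

8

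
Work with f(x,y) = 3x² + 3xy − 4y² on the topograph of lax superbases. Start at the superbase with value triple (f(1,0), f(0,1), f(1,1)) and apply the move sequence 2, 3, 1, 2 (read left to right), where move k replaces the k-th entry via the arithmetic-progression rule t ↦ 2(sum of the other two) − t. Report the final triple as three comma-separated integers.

start (3,-4,2) = (f(1,0),f(0,1),f(1,1))
replace slot 2: 2·(3+2) − (-4) = 14 → (3,14,2)
replace slot 3: 2·(3+14) − 2 = 32 → (3,14,32)
replace slot 1: 2·(14+32) − 3 = 89 → (89,14,32)
replace slot 2: 2·(89+32) − 14 = 228 → (89,228,32)

89,228,32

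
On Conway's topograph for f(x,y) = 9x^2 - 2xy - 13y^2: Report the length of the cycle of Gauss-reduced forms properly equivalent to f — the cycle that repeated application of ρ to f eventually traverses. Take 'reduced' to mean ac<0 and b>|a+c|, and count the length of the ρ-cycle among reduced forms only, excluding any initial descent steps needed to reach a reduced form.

D = 472, ⌊√D⌋ = 21
descent: ρ → (-13,2,9)
descent: ρ → (9,16,-6)  [lands on river]
river: ρ → (-6,20,3)
river: ρ → (3,16,-18)
river: ρ → (-18,20,1)
river: ρ → (1,20,-18)
river: ρ → (-18,16,3)
river: ρ → (3,20,-6)
river: ρ → (-6,16,9)
river: ρ → (9,20,-2)
river: ρ → (-2,20,9)
ρ-cycle length = 10 (tail of 2 descent steps not counted)

10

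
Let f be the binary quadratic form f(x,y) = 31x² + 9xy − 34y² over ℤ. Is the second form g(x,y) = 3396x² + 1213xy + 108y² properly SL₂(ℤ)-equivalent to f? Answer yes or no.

D₁ = 4297, D₂ = 4297
river cycle of f (length 110): (-34, 59, 6), (6, 61, -24), (-24, 35, 32), (32, 29, -27), (-27, 25, 34), (34, 43, -18), (-18, 65, 1), (1, 65, -18), (-18, 43, 34), (34, 25, -27), … (100 more)
river cycle of g (length 110): (6, 61, -24), (-24, 35, 32), (32, 29, -27), (-27, 25, 34), (34, 43, -18), (-18, 65, 1), (1, 65, -18), (-18, 43, 34), (34, 25, -27), (-27, 29, 32), … (100 more)
cycles coincide ⇒ equivalent

yes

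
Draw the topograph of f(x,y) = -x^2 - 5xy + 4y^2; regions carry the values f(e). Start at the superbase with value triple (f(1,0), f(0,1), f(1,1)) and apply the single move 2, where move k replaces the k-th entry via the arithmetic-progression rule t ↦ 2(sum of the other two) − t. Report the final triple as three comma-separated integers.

start (-1,4,-2) = (f(1,0),f(0,1),f(1,1))
replace slot 2: 2·((-1)+(-2)) − 4 = -10 → (-1,-10,-2)

-1,-10,-2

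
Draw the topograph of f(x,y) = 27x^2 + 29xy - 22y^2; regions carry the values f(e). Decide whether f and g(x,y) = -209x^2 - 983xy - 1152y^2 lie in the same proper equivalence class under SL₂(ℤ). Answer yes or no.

D₁ = 3217, D₂ = 3217
river cycle of f (length 146): (-22, 15, 34), (34, 53, -3), (-3, 55, 16), (16, 41, -24), (-24, 55, 2), (2, 53, -51), (-51, 49, 4), (4, 55, -12), (-12, 41, 32), (32, 23, -21), … (136 more)
river cycle of g (length 146): (-22, 15, 34), (34, 53, -3), (-3, 55, 16), (16, 41, -24), (-24, 55, 2), (2, 53, -51), (-51, 49, 4), (4, 55, -12), (-12, 41, 32), (32, 23, -21), … (136 more)
cycles coincide ⇒ equivalent

yes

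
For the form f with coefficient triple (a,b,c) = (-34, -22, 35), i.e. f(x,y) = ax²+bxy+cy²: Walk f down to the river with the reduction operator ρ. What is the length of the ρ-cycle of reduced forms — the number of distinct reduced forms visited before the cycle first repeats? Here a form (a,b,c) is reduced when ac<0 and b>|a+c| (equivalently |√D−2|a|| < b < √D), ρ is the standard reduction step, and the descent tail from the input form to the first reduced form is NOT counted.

D = 5244, ⌊√D⌋ = 72
descent: ρ → (35,22,-34)  [lands on river]
river: ρ → (-34,46,23)
river: ρ → (23,46,-34)
river: ρ → (-34,22,35)
river: ρ → (35,48,-21)
river: ρ → (-21,36,47)
river: ρ → (47,58,-10)
river: ρ → (-10,62,35)
river: ρ → (35,8,-37)
river: ρ → (-37,66,6)
river: ρ → (6,66,-37)
river: ρ → (-37,8,35)
river: ρ → (35,62,-10)
river: ρ → (-10,58,47)
river: ρ → (47,36,-21)
river: ρ → (-21,48,35)
ρ-cycle length = 16 (tail of 1 descent step not counted)

16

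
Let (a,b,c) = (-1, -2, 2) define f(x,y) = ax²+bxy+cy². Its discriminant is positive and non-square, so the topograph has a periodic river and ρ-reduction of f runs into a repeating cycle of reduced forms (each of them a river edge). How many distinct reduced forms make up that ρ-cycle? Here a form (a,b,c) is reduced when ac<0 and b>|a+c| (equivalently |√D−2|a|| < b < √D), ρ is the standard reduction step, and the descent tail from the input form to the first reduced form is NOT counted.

D = 12, ⌊√D⌋ = 3
descent: ρ → (2,2,-1)  [lands on river]
river: ρ → (-1,2,2)
ρ-cycle length = 2 (tail of 1 descent step not counted)

2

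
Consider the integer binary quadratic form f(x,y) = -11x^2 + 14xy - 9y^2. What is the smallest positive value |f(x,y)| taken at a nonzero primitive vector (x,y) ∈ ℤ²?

translate: b→8 (≡-14 mod 22), so (11,-14,9)→(11,8,6)
flip: (11,8,6)→(6,-8,11)
translate: b→4 (≡-8 mod 12), so (6,-8,11)→(6,4,9)
reduced (well bottom): (6,4,9) with a≤c, −a<b≤a
well minimum |f| = |-6| = 6 (negative-definite)

6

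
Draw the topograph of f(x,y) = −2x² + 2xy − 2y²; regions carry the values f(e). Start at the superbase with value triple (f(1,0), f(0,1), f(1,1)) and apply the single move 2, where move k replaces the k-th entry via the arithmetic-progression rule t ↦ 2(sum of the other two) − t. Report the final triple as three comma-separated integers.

start (-2,-2,-2) = (f(1,0),f(0,1),f(1,1))
replace slot 2: 2·((-2)+(-2)) − (-2) = -6 → (-2,-6,-2)

-2,-6,-2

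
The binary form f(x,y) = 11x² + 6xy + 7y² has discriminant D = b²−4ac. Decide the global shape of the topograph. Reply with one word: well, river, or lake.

D = b²−4ac = 6² − 4·11·7 = -272
D < 0 ⇒ definite ⇒ every region one sign ⇒ single well

well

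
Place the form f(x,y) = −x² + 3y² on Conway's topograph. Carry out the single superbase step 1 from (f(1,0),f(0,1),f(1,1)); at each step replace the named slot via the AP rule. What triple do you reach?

start (-1,3,2) = (f(1,0),f(0,1),f(1,1))
replace slot 1: 2·(3+2) − (-1) = 11 → (11,3,2)

11,3,2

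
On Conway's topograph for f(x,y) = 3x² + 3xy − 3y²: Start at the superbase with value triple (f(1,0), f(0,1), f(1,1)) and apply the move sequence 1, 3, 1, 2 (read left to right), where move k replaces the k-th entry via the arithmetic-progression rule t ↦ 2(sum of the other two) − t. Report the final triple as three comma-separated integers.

start (3,-3,3) = (f(1,0),f(0,1),f(1,1))
replace slot 1: 2·((-3)+3) − 3 = -3 → (-3,-3,3)
replace slot 3: 2·((-3)+(-3)) − 3 = -15 → (-3,-3,-15)
replace slot 1: 2·((-3)+(-15)) − (-3) = -33 → (-33,-3,-15)
replace slot 2: 2·((-33)+(-15)) − (-3) = -93 → (-33,-93,-15)

-33,-93,-15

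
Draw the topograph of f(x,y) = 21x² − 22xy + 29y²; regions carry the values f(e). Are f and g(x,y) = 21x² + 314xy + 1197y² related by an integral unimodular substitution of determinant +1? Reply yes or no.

D₁ = -1952, D₂ = -1952
f: translate: b→20 (≡-22 mod 42), so (21,-22,29)→(21,20,28)
f: reduced (well bottom): (21,20,28) with a≤c, −a<b≤a
g: translate: b→20 (≡314 mod 42), so (21,314,1197)→(21,20,28)
g: reduced (well bottom): (21,20,28) with a≤c, −a<b≤a
reduced forms (21, 20, 28) vs (21, 20, 28) ⇒ equivalent

yes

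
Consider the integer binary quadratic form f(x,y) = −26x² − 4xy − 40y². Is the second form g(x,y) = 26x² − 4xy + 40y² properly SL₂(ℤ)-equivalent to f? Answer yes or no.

D₁ = -4144, D₂ = -4144
f is negative-definite; reduce −f:
−f: reduced (well bottom): (26,4,40) with a≤c, −a<b≤a
flip sign back: reduced form of f is (-26,-4,-40)
g: reduced (well bottom): (26,-4,40) with a≤c, −a<b≤a
reduced forms (-26, -4, -40) vs (26, -4, 40) ⇒ inequivalent

no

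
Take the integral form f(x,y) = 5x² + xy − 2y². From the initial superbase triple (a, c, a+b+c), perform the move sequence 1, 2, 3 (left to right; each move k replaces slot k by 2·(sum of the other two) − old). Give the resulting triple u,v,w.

start (5,-2,4) = (f(1,0),f(0,1),f(1,1))
replace slot 1: 2·((-2)+4) − 5 = -1 → (-1,-2,4)
replace slot 2: 2·((-1)+4) − (-2) = 8 → (-1,8,4)
replace slot 3: 2·((-1)+8) − 4 = 10 → (-1,8,10)

-1,8,10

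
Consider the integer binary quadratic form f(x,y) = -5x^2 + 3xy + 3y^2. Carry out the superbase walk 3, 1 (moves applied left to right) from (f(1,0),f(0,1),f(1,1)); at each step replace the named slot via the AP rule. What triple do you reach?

start (-5,3,1) = (f(1,0),f(0,1),f(1,1))
replace slot 3: 2·((-5)+3) − 1 = -5 → (-5,3,-5)
replace slot 1: 2·(3+(-5)) − (-5) = 1 → (1,3,-5)

1,3,-5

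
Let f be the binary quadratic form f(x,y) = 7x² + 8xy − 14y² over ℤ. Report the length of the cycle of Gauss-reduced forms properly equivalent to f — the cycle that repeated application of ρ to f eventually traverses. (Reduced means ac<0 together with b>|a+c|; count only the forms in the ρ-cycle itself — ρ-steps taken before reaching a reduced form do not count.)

D = 456, ⌊√D⌋ = 21
river: ρ → (-14,20,1)
river: ρ → (1,20,-14)
river: ρ → (-14,8,7)
river: ρ → (7,20,-2)
river: ρ → (-2,20,7)
river: ρ → (7,8,-14)
ρ-cycle length = 6 (tail of 0 descent steps not counted)

6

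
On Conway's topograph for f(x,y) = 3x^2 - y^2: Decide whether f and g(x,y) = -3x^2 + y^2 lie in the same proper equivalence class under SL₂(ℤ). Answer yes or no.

D₁ = 12, D₂ = 12
river cycle of f (length 2): (-1, 2, 2), (2, 2, -1)
river cycle of g (length 2): (1, 2, -2), (-2, 2, 1)
cycles differ ⇒ inequivalent

no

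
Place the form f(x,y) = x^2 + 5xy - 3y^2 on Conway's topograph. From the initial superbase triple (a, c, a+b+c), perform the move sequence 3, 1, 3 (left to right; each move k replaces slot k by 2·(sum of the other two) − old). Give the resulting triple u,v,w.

start (1,-3,3) = (f(1,0),f(0,1),f(1,1))
replace slot 3: 2·(1+(-3)) − 3 = -7 → (1,-3,-7)
replace slot 1: 2·((-3)+(-7)) − 1 = -21 → (-21,-3,-7)
replace slot 3: 2·((-21)+(-3)) − (-7) = -41 → (-21,-3,-41)

-21,-3,-41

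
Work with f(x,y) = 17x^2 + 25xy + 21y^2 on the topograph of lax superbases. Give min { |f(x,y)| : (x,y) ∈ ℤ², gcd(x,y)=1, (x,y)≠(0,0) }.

translate: b→-9 (≡25 mod 34), so (17,25,21)→(17,-9,13)
flip: (17,-9,13)→(13,9,17)
reduced (well bottom): (13,9,17) with a≤c, −a<b≤a
well minimum = a = 13

13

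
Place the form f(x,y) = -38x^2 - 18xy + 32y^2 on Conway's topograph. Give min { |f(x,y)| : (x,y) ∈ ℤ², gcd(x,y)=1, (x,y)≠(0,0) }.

descent: ρ → (32,18,-38)  [lands on river]
river: ρ → (-38,58,12)
river: ρ → (12,62,-28)
river: ρ → (-28,50,24)
river: ρ → (24,46,-32)
river: ρ → (-32,18,38)
river: ρ → (38,58,-12)
river: ρ → (-12,62,28)
river: ρ → (28,50,-24)
river: ρ → (-24,46,32)
closes: descent 1, river 10
min |a| on river = 12

12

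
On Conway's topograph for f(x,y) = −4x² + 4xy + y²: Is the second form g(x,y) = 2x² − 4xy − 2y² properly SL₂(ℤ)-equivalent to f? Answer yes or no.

D₁ = 32, D₂ = 32
river cycle of f (length 2): (1, 4, -4), (-4, 4, 1)
river cycle of g (length 2): (-2, 4, 2), (2, 4, -2)
cycles differ ⇒ inequivalent

no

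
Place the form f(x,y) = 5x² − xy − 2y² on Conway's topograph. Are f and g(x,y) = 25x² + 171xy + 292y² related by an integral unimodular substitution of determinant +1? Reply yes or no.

D₁ = 41, D₂ = 41
river cycle of f (length 10): (-2, 5, 2), (2, 3, -4), (-4, 5, 1), (1, 5, -4), (-4, 3, 2), (2, 5, -2), (-2, 3, 4), (4, 5, -1), (-1, 5, 4), (4, 3, -2)
river cycle of g (length 10): (4, 3, -2), (-2, 5, 2), (2, 3, -4), (-4, 5, 1), (1, 5, -4), (-4, 3, 2), (2, 5, -2), (-2, 3, 4), (4, 5, -1), (-1, 5, 4)
cycles coincide ⇒ equivalent

yes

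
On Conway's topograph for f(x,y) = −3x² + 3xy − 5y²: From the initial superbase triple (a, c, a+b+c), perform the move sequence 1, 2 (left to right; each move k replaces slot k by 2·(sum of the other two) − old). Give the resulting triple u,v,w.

start (-3,-5,-5) = (f(1,0),f(0,1),f(1,1))
replace slot 1: 2·((-5)+(-5)) − (-3) = -17 → (-17,-5,-5)
replace slot 2: 2·((-17)+(-5)) − (-5) = -39 → (-17,-39,-5)

-17,-39,-5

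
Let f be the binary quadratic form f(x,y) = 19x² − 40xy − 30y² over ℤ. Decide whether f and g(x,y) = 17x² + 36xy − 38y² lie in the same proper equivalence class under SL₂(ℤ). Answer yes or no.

D₁ = 3880, D₂ = 3880
river cycle of f (length 30): (-30, 40, 19), (19, 36, -34), (-34, 32, 21), (21, 52, -14), (-14, 60, 5), (5, 60, -14), (-14, 52, 21), (21, 32, -34), (-34, 36, 19), (19, 40, -30), … (20 more)
river cycle of g (length 26): (-38, 40, 15), (15, 50, -23), (-23, 42, 23), (23, 50, -15), (-15, 40, 38), (38, 36, -17), (-17, 32, 42), (42, 52, -7), (-7, 60, 10), (10, 60, -7), … (16 more)
cycles differ ⇒ inequivalent

no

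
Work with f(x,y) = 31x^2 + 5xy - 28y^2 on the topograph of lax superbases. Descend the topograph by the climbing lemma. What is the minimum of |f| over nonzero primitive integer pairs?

river: ρ → (-28,51,8)
river: ρ → (8,45,-46)
river: ρ → (-46,47,7)
river: ρ → (7,51,-32)
river: ρ → (-32,13,26)
river: ρ → (26,39,-19)
river: ρ → (-19,37,28)
river: ρ → (28,19,-28)
river: ρ → (-28,37,19)
river: ρ → (19,39,-26)
river: ρ → (-26,13,32)
river: ρ → (32,51,-7)
river: ρ → (-7,47,46)
river: ρ → (46,45,-8)
river: ρ → (-8,51,28)
river: ρ → (28,5,-31)
river: ρ → (-31,57,2)
river: ρ → (2,59,-2)
river: ρ → (-2,57,31)
river: ρ → (31,5,-28)
closes: descent 0, river 20
min |a| on river = 2

2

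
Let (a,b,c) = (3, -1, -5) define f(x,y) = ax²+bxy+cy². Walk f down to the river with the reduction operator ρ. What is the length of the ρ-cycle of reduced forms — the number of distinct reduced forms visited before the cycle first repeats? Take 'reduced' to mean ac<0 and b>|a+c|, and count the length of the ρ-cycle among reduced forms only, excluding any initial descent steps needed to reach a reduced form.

D = 61, ⌊√D⌋ = 7
descent: ρ → (-5,1,3)
descent: ρ → (3,5,-3)  [lands on river]
river: ρ → (-3,7,1)
river: ρ → (1,7,-3)
river: ρ → (-3,5,3)
river: ρ → (3,7,-1)
river: ρ → (-1,7,3)
ρ-cycle length = 6 (tail of 2 descent steps not counted)

6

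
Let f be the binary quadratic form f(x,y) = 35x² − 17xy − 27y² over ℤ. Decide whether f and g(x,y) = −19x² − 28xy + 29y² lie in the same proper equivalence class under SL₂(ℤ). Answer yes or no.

D₁ = 4069, D₂ = 2988
discriminants differ ⇒ not SL₂(ℤ)-equivalent

no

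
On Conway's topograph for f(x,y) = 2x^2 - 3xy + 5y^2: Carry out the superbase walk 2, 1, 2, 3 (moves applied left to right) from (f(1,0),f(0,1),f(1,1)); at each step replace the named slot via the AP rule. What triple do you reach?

start (2,5,4) = (f(1,0),f(0,1),f(1,1))
replace slot 2: 2·(2+4) − 5 = 7 → (2,7,4)
replace slot 1: 2·(7+4) − 2 = 20 → (20,7,4)
replace slot 2: 2·(20+4) − 7 = 41 → (20,41,4)
replace slot 3: 2·(20+41) − 4 = 118 → (20,41,118)

20,41,118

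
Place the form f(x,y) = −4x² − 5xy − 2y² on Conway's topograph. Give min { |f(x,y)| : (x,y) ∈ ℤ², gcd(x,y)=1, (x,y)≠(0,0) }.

translate: b→-3 (≡5 mod 8), so (4,5,2)→(4,-3,1)
flip: (4,-3,1)→(1,3,4)
translate: b→1 (≡3 mod 2), so (1,3,4)→(1,1,2)
reduced (well bottom): (1,1,2) with a≤c, −a<b≤a
well minimum |f| = |-1| = 1 (negative-definite)

1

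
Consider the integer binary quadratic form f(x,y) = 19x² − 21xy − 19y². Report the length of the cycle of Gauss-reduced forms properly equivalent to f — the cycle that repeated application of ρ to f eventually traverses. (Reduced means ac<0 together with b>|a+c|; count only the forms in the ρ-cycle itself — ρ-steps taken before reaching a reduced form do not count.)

D = 1885, ⌊√D⌋ = 43
descent: ρ → (-19,21,19)  [lands on river]
river: ρ → (19,17,-21)
river: ρ → (-21,25,15)
river: ρ → (15,35,-11)
river: ρ → (-11,31,21)
river: ρ → (21,11,-21)
river: ρ → (-21,31,11)
river: ρ → (11,35,-15)
river: ρ → (-15,25,21)
river: ρ → (21,17,-19)
ρ-cycle length = 10 (tail of 1 descent step not counted)

10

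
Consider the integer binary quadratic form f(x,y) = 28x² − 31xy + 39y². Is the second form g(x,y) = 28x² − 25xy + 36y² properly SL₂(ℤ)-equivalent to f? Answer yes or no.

D₁ = -3407, D₂ = -3407
f: translate: b→25 (≡-31 mod 56), so (28,-31,39)→(28,25,36)
f: reduced (well bottom): (28,25,36) with a≤c, −a<b≤a
g: reduced (well bottom): (28,-25,36) with a≤c, −a<b≤a
reduced forms (28, 25, 36) vs (28, -25, 36) ⇒ inequivalent

no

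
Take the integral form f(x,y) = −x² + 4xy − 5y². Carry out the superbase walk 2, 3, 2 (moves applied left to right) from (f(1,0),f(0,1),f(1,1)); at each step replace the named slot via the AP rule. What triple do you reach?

start (-1,-5,-2) = (f(1,0),f(0,1),f(1,1))
replace slot 2: 2·((-1)+(-2)) − (-5) = -1 → (-1,-1,-2)
replace slot 3: 2·((-1)+(-1)) − (-2) = -2 → (-1,-1,-2)
replace slot 2: 2·((-1)+(-2)) − (-1) = -5 → (-1,-5,-2)

-1,-5,-2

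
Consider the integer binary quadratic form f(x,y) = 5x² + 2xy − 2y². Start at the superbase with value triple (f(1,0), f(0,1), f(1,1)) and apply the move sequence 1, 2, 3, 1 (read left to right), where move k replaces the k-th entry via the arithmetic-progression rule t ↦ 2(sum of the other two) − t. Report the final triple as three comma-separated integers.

start (5,-2,5) = (f(1,0),f(0,1),f(1,1))
replace slot 1: 2·((-2)+5) − 5 = 1 → (1,-2,5)
replace slot 2: 2·(1+5) − (-2) = 14 → (1,14,5)
replace slot 3: 2·(1+14) − 5 = 25 → (1,14,25)
replace slot 1: 2·(14+25) − 1 = 77 → (77,14,25)

77,14,25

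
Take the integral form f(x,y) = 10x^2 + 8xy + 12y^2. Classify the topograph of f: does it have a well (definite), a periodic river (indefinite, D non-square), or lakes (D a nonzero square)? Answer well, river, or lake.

D = b²−4ac = 8² − 4·10·12 = -416
D < 0 ⇒ definite ⇒ every region one sign ⇒ single well

well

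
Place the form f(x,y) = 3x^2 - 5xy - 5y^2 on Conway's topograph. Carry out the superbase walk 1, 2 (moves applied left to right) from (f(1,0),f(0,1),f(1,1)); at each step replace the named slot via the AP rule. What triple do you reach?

start (3,-5,-7) = (f(1,0),f(0,1),f(1,1))
replace slot 1: 2·((-5)+(-7)) − 3 = -27 → (-27,-5,-7)
replace slot 2: 2·((-27)+(-7)) − (-5) = -63 → (-27,-63,-7)

-27,-63,-7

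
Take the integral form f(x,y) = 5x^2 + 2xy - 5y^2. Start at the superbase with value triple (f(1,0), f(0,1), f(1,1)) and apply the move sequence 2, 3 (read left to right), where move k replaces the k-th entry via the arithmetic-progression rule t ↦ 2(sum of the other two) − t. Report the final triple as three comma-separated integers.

start (5,-5,2) = (f(1,0),f(0,1),f(1,1))
replace slot 2: 2·(5+2) − (-5) = 19 → (5,19,2)
replace slot 3: 2·(5+19) − 2 = 46 → (5,19,46)

5,19,46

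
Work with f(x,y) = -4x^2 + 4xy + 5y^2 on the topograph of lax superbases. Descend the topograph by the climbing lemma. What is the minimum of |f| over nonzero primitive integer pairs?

river: ρ → (5,6,-3)
river: ρ → (-3,6,5)
river: ρ → (5,4,-4)
river: ρ → (-4,4,5)
closes: descent 0, river 4
min |a| on river = 3

3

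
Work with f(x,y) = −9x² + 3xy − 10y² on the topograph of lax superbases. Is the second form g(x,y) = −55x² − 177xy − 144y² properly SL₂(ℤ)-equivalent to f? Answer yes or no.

D₁ = -351, D₂ = -351
f is negative-definite; reduce −f:
−f: reduced (well bottom): (9,-3,10) with a≤c, −a<b≤a
flip sign back: reduced form of f is (-9,3,-10)
g is negative-definite; reduce −g:
−g: translate: b→-43 (≡177 mod 110), so (55,177,144)→(55,-43,10)
−g: flip: (55,-43,10)→(10,43,55)
−g: translate: b→3 (≡43 mod 20), so (10,43,55)→(10,3,9)
−g: flip: (10,3,9)→(9,-3,10)
−g: reduced (well bottom): (9,-3,10) with a≤c, −a<b≤a
flip sign back: reduced form of g is (-9,3,-10)
reduced forms (-9, 3, -10) vs (-9, 3, -10) ⇒ equivalent

yes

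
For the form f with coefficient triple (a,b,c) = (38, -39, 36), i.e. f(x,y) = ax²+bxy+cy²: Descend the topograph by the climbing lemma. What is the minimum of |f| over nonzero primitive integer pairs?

translate: b→37 (≡-39 mod 76), so (38,-39,36)→(38,37,35)
flip: (38,37,35)→(35,-37,38)
translate: b→33 (≡-37 mod 70), so (35,-37,38)→(35,33,36)
reduced (well bottom): (35,33,36) with a≤c, −a<b≤a
well minimum = a = 35

35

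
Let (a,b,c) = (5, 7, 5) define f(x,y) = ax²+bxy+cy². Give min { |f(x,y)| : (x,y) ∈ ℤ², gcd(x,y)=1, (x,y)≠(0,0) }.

translate: b→-3 (≡7 mod 10), so (5,7,5)→(5,-3,3)
flip: (5,-3,3)→(3,3,5)
reduced (well bottom): (3,3,5) with a≤c, −a<b≤a
well minimum = a = 3

3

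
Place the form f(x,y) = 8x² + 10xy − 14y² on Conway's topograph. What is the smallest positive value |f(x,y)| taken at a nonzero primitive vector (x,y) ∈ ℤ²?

river: ρ → (-14,18,4)
river: ρ → (4,22,-4)
river: ρ → (-4,18,14)
river: ρ → (14,10,-8)
river: ρ → (-8,22,2)
river: ρ → (2,22,-8)
river: ρ → (-8,10,14)
river: ρ → (14,18,-4)
river: ρ → (-4,22,4)
river: ρ → (4,18,-14)
river: ρ → (-14,10,8)
river: ρ → (8,22,-2)
river: ρ → (-2,22,8)
river: ρ → (8,10,-14)
closes: descent 0, river 14
min |a| on river = 2

2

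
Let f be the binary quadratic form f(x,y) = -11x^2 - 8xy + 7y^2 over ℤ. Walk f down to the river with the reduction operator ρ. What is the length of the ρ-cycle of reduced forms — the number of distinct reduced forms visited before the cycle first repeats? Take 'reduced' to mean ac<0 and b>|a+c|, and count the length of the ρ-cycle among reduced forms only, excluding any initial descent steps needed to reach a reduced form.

D = 372, ⌊√D⌋ = 19
descent: ρ → (7,8,-11)  [lands on river]
river: ρ → (-11,14,4)
river: ρ → (4,18,-3)
river: ρ → (-3,18,4)
river: ρ → (4,14,-11)
river: ρ → (-11,8,7)
river: ρ → (7,6,-12)
river: ρ → (-12,18,1)
river: ρ → (1,18,-12)
river: ρ → (-12,6,7)
ρ-cycle length = 10 (tail of 1 descent step not counted)

10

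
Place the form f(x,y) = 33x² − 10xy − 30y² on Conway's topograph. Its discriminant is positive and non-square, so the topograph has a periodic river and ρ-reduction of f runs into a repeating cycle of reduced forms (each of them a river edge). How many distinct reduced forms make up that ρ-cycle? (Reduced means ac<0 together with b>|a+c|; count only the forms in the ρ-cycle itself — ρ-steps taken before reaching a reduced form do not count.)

D = 4060, ⌊√D⌋ = 63
descent: ρ → (-30,10,33)  [lands on river]
river: ρ → (33,56,-7)
river: ρ → (-7,56,33)
river: ρ → (33,10,-30)
river: ρ → (-30,50,13)
river: ρ → (13,54,-22)
river: ρ → (-22,34,33)
river: ρ → (33,32,-23)
river: ρ → (-23,60,5)
river: ρ → (5,60,-23)
river: ρ → (-23,32,33)
river: ρ → (33,34,-22)
river: ρ → (-22,54,13)
river: ρ → (13,50,-30)
ρ-cycle length = 14 (tail of 1 descent step not counted)

14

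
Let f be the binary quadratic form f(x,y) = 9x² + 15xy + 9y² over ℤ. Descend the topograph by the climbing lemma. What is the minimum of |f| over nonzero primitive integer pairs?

translate: b→-3 (≡15 mod 18), so (9,15,9)→(9,-3,3)
flip: (9,-3,3)→(3,3,9)
reduced (well bottom): (3,3,9) with a≤c, −a<b≤a
well minimum = a = 3

3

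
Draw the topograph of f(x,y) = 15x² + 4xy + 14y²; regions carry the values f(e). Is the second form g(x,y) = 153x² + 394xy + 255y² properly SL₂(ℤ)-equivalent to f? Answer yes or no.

D₁ = -824, D₂ = -824
f: flip: (15,4,14)→(14,-4,15)
f: reduced (well bottom): (14,-4,15) with a≤c, −a<b≤a
g: translate: b→88 (≡394 mod 306), so (153,394,255)→(153,88,14)
g: flip: (153,88,14)→(14,-88,153)
g: translate: b→-4 (≡-88 mod 28), so (14,-88,153)→(14,-4,15)
g: reduced (well bottom): (14,-4,15) with a≤c, −a<b≤a
reduced forms (14, -4, 15) vs (14, -4, 15) ⇒ equivalent

yes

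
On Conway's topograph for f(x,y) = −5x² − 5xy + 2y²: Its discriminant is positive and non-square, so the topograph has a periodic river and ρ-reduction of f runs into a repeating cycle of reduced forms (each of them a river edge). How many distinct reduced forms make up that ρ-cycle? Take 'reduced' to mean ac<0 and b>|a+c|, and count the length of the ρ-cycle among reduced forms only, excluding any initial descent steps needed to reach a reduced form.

D = 65, ⌊√D⌋ = 8
descent: ρ → (2,5,-5)  [lands on river]
river: ρ → (-5,5,2)
river: ρ → (2,7,-2)
river: ρ → (-2,5,5)
river: ρ → (5,5,-2)
river: ρ → (-2,7,2)
ρ-cycle length = 6 (tail of 1 descent step not counted)

6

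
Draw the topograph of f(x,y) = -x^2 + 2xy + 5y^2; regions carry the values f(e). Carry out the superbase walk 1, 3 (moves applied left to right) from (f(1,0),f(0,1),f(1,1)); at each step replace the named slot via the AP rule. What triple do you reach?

start (-1,5,6) = (f(1,0),f(0,1),f(1,1))
replace slot 1: 2·(5+6) − (-1) = 23 → (23,5,6)
replace slot 3: 2·(23+5) − 6 = 50 → (23,5,50)

23,5,50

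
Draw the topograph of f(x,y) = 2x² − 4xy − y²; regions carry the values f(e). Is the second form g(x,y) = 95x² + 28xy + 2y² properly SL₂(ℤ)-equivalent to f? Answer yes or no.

D₁ = 24, D₂ = 24
river cycle of f (length 2): (-1, 4, 2), (2, 4, -1)
river cycle of g (length 2): (2, 4, -1), (-1, 4, 2)
cycles coincide ⇒ equivalent

yes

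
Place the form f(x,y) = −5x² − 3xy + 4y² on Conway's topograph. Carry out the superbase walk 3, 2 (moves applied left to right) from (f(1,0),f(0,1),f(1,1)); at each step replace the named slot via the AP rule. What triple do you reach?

start (-5,4,-4) = (f(1,0),f(0,1),f(1,1))
replace slot 3: 2·((-5)+4) − (-4) = 2 → (-5,4,2)
replace slot 2: 2·((-5)+2) − 4 = -10 → (-5,-10,2)

-5,-10,2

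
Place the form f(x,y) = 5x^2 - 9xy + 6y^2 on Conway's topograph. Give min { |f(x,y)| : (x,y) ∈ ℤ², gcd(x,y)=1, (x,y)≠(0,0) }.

translate: b→1 (≡-9 mod 10), so (5,-9,6)→(5,1,2)
flip: (5,1,2)→(2,-1,5)
reduced (well bottom): (2,-1,5) with a≤c, −a<b≤a
well minimum = a = 2

2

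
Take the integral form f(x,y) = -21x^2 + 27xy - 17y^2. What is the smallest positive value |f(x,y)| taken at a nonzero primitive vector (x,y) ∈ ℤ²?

translate: b→15 (≡-27 mod 42), so (21,-27,17)→(21,15,11)
flip: (21,15,11)→(11,-15,21)
translate: b→7 (≡-15 mod 22), so (11,-15,21)→(11,7,17)
reduced (well bottom): (11,7,17) with a≤c, −a<b≤a
well minimum |f| = |-11| = 11 (negative-definite)

11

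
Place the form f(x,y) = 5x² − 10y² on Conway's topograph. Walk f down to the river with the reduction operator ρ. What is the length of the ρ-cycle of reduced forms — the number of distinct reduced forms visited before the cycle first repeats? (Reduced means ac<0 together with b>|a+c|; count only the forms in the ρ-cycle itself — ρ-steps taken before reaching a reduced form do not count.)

D = 200, ⌊√D⌋ = 14
descent: ρ → (-10,0,5)
descent: ρ → (5,10,-5)  [lands on river]
river: ρ → (-5,10,5)
ρ-cycle length = 2 (tail of 2 descent steps not counted)

2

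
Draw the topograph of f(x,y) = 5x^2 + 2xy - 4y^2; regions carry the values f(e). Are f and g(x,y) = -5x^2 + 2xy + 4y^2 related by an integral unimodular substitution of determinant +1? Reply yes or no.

D₁ = 84, D₂ = 84
river cycle of f (length 6): (-4, 6, 3), (3, 6, -4), (-4, 2, 5), (5, 8, -1), (-1, 8, 5), (5, 2, -4)
river cycle of g (length 6): (4, 6, -3), (-3, 6, 4), (4, 2, -5), (-5, 8, 1), (1, 8, -5), (-5, 2, 4)
cycles differ ⇒ inequivalent

no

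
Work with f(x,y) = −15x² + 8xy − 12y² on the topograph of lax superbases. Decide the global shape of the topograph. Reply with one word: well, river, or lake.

D = b²−4ac = 8² − 4·(-15)·(-12) = -656
D < 0 ⇒ definite ⇒ every region one sign ⇒ single well

well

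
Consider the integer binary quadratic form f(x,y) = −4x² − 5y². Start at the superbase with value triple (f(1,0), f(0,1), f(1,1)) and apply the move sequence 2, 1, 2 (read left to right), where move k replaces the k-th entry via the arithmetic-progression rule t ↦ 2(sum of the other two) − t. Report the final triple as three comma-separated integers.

start (-4,-5,-9) = (f(1,0),f(0,1),f(1,1))
replace slot 2: 2·((-4)+(-9)) − (-5) = -21 → (-4,-21,-9)
replace slot 1: 2·((-21)+(-9)) − (-4) = -56 → (-56,-21,-9)
replace slot 2: 2·((-56)+(-9)) − (-21) = -109 → (-56,-109,-9)

-56,-109,-9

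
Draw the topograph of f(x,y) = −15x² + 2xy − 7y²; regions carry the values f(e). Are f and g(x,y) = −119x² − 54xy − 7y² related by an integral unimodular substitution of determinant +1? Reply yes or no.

D₁ = -416, D₂ = -416
f is negative-definite; reduce −f:
−f: flip: (15,-2,7)→(7,2,15)
−f: reduced (well bottom): (7,2,15) with a≤c, −a<b≤a
flip sign back: reduced form of f is (-7,-2,-15)
g is negative-definite; reduce −g:
−g: flip: (119,54,7)→(7,-54,119)
−g: translate: b→2 (≡-54 mod 14), so (7,-54,119)→(7,2,15)
−g: reduced (well bottom): (7,2,15) with a≤c, −a<b≤a
flip sign back: reduced form of g is (-7,-2,-15)
reduced forms (-7, -2, -15) vs (-7, -2, -15) ⇒ equivalent

yes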